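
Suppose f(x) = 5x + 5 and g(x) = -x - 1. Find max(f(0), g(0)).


f(0) = 5
g(0) = -1
max = 5

5


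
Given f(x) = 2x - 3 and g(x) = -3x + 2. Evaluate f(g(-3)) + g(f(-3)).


f(g(-3)) = 19
g(f(-3)) = 29
Sum = 48

48


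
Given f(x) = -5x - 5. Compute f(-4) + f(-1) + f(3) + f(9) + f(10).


f(-4) = 15
f(-1) = 0
f(3) = -20
f(9) = -50
f(10) = -55
Sum = -110

-110


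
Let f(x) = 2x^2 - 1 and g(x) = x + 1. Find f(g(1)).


g(1) = 2
f(2) = 2*(2)^2 - 1 = 7

7


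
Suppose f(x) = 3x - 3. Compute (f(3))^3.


216


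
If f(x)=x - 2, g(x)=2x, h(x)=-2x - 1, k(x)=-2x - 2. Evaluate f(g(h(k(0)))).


k(0) = -2
h(-2) = 3
g(3) = 6
f(6) = 4

4


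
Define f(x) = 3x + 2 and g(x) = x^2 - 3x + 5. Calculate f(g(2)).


g(2) = 3
f(3) = 11

11


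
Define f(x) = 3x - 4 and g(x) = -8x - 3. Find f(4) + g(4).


f(4) = 8
g(4) = -35
Sum = -27

-27


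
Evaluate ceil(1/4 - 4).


-3


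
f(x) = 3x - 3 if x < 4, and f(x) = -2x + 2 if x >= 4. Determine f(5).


5 satisfies x >= 4
f(5) = -8

-8


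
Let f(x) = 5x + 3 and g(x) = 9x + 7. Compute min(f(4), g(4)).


23


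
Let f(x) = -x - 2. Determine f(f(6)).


f(6) = -8
f(-8) = 6

6


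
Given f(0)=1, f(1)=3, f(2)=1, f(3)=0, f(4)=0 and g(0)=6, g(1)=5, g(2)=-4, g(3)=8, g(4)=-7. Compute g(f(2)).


f(2) = 1
g(1) = 5

5


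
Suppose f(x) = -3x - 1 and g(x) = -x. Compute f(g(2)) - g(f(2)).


f(g(2)) = 5
g(f(2)) = 7
Difference = -2

-2


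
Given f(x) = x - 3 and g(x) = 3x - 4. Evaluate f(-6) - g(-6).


f(-6) = -9
g(-6) = -22
Difference = 13

13


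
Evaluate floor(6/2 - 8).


6/2 = 3
3 - 8 = -5
floor(-5) = -5

-5


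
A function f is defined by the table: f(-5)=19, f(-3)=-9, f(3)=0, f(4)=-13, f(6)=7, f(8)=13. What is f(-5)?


Reading from the table at x = -5

19


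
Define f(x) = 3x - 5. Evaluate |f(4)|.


f(4) = 7
|7| = 7

7


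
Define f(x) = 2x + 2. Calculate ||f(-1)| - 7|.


7


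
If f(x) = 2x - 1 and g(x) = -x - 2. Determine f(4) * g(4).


f(4) = 7
g(4) = -6
Product = -42

-42


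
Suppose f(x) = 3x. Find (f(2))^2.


f(2) = 6
(6)^2 = 36

36


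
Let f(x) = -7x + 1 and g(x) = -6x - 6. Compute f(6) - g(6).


f(6) = -41
g(6) = -42
Difference = 1

1


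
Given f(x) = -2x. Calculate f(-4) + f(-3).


14


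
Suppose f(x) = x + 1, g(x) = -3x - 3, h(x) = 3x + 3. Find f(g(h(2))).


h(2) = 9
g(9) = -30
f(-30) = -29

-29


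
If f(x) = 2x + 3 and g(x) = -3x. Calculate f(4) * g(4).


f(4) = 11
g(4) = -12
Product = -132

-132


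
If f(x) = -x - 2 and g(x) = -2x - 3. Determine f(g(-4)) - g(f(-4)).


f(g(-4)) = -7
g(f(-4)) = -7
Difference = 0

0


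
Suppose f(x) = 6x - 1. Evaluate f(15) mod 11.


f(15) = 89
89 mod 11 = 1

1


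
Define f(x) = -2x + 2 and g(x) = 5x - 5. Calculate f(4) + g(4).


9


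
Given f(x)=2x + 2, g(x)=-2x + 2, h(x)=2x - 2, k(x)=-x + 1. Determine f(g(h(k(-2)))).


k(-2) = 3
h(3) = 4
g(4) = -6
f(-6) = -10

-10


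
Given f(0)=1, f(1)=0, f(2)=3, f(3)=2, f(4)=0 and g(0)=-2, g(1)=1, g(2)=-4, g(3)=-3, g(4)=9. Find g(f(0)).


f(0) = 1
g(1) = 1

1


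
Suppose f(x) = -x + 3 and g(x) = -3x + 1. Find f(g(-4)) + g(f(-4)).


f(g(-4)) = -10
g(f(-4)) = -20
Sum = -30

-30


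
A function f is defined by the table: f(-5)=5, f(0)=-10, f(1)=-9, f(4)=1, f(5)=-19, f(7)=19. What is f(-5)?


Reading from the table at x = -5

5


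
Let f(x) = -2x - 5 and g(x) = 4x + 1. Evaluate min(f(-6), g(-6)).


f(-6) = 7
g(-6) = -23
min = -23

-23


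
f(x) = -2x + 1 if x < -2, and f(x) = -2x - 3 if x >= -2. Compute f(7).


-17


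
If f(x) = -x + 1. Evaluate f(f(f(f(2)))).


f(2) = -1
f(-1) = 2
f(2) = -1
f(-1) = 2

2


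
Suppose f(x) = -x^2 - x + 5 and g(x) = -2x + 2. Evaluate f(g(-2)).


g(-2) = 6
f(6) = (-1)*(6)^2 - 1*(6) + 5 = -37

-37


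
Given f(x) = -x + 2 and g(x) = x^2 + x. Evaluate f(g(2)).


g(2) = 6
f(6) = -4

-4


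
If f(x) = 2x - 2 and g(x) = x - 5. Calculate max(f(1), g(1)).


f(1) = 0
g(1) = -4
max = 0

0


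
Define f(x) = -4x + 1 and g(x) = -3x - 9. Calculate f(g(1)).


g(1) = -12
f(-12) = 49

49


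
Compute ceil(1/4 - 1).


0


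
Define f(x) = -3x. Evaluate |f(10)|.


f(10) = -30
|-30| = 30

30


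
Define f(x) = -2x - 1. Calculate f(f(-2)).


f(-2) = 3
f(3) = -7

-7


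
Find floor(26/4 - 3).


26/4 = 6.5
6.5 - 3 = 3.5
floor(3.5) = 3

3


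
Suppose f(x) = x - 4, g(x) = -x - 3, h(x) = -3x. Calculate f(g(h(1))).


-4


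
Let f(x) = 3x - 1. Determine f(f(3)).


23


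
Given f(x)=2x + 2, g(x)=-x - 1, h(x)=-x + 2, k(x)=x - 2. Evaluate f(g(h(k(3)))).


-2


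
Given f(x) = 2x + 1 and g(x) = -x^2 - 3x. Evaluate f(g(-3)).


g(-3) = 0
f(0) = 1

1


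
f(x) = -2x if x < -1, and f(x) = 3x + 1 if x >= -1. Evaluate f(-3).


-3 satisfies x < -1
f(-3) = 6

6


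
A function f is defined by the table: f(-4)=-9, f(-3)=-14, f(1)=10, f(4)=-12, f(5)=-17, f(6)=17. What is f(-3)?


Reading from the table at x = -3

-14


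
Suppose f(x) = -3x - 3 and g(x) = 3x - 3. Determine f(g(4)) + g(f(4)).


f(g(4)) = -30
g(f(4)) = -48
Sum = -78

-78


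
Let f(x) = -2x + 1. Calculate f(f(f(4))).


f(4) = -7
f(-7) = 15
f(15) = -29

-29


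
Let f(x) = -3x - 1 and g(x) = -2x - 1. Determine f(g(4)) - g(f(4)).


f(g(4)) = 26
g(f(4)) = 25
Difference = 1

1


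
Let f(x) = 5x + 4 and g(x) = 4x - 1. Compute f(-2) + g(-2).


-15


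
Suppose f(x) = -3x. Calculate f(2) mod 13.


f(2) = -6
-6 mod 13 = 7

7


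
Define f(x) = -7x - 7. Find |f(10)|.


77


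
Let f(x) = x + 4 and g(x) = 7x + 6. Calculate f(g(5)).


g(5) = 41
f(41) = 45

45


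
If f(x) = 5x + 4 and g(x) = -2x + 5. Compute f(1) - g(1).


f(1) = 9
g(1) = 3
Difference = 6

6


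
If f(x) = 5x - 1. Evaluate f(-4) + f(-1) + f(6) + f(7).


f(-4) = -21
f(-1) = -6
f(6) = 29
f(7) = 34
Sum = 36

36


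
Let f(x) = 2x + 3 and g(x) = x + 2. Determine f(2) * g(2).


f(2) = 7
g(2) = 4
Product = 28

28


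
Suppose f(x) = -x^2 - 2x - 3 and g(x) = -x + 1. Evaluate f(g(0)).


g(0) = 1
f(1) = (-1)*(1)^2 - 2*(1) - 3 = -6

-6


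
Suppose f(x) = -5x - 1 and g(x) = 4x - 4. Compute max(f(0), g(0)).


f(0) = -1
g(0) = -4
max = -1

-1


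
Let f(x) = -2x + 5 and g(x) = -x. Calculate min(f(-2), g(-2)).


f(-2) = 9
g(-2) = 2
min = 2

2


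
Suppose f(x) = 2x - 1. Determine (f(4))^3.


343


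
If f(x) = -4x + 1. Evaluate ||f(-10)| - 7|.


f(-10) = 41
|41| = 41
|41 - 7| = 34

34


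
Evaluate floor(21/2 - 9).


21/2 = 10.5
10.5 - 9 = 1.5
floor(1.5) = 1

1


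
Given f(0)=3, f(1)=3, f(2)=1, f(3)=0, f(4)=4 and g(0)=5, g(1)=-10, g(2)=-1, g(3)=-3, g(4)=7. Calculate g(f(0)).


f(0) = 3
g(3) = -3

-3


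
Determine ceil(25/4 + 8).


15


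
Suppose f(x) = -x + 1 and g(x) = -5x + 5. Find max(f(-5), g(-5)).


f(-5) = 6
g(-5) = 30
max = 30

30


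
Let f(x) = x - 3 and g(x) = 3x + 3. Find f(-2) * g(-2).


f(-2) = -5
g(-2) = -3
Product = 15

15


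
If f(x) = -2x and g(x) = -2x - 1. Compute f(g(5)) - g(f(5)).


f(g(5)) = 22
g(f(5)) = 19
Difference = 3

3


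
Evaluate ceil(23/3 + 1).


23/3 = 7.6667
7.6667 + 1 = 8.6667
ceil(8.6667) = 9

9


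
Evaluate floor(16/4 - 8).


16/4 = 4
4 - 8 = -4
floor(-4) = -4

-4


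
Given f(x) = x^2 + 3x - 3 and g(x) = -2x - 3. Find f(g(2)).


g(2) = -7
f(-7) = 1*(-7)^2 + 3*(-7) - 3 = 25

25


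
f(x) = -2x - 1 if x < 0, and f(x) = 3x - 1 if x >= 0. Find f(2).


2 satisfies x >= 0
f(2) = 5

5


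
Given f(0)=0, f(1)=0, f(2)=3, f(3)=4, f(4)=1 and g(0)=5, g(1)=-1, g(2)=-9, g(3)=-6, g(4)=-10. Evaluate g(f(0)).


f(0) = 0
g(0) = 5

5


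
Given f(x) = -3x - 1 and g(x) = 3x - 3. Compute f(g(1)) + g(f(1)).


f(g(1)) = -1
g(f(1)) = -15
Sum = -16

-16


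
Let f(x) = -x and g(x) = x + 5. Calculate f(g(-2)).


g(-2) = 3
f(3) = -3

-3


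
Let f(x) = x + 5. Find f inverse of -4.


Solve x + 5 = -4
x = (-4 - 5) / 1 = -9

-9


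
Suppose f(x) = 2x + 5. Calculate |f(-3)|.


f(-3) = -1
|-1| = 1

1


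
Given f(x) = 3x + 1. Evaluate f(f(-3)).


f(-3) = -8
f(-8) = -23

-23


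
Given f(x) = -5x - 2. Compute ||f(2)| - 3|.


f(2) = -12
|-12| = 12
|12 - 3| = 9

9


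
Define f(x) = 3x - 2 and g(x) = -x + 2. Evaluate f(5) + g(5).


f(5) = 13
g(5) = -3
Sum = 10

10


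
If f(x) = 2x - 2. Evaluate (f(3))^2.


16


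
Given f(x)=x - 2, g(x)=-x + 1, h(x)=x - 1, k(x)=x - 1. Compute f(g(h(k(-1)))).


k(-1) = -2
h(-2) = -3
g(-3) = 4
f(4) = 2

2


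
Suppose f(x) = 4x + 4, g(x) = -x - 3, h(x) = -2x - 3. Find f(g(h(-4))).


h(-4) = 5
g(5) = -8
f(-8) = -28

-28


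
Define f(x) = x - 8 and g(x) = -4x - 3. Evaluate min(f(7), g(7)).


-31


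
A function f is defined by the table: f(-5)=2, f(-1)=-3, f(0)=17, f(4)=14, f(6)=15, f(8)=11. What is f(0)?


17


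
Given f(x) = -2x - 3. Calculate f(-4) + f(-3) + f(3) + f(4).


-12


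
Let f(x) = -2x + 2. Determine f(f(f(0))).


f(0) = 2
f(2) = -2
f(-2) = 6

6


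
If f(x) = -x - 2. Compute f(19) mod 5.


4


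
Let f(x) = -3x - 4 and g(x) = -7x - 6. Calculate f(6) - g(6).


f(6) = -22
g(6) = -48
Difference = 26

26


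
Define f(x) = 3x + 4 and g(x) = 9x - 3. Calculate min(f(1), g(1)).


f(1) = 7
g(1) = 6
min = 6

6


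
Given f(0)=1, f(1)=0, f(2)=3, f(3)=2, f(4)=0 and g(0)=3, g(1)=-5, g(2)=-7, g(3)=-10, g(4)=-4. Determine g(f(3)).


f(3) = 2
g(2) = -7

-7


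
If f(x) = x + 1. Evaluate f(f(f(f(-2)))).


f(-2) = -1
f(-1) = 0
f(0) = 1
f(1) = 2

2


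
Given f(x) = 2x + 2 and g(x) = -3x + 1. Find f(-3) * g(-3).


f(-3) = -4
g(-3) = 10
Product = -40

-40


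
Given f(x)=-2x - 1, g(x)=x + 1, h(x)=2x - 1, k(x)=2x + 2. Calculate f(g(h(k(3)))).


k(3) = 8
h(8) = 15
g(15) = 16
f(16) = -33

-33


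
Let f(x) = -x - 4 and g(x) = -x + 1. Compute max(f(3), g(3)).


f(3) = -7
g(3) = -2
max = -2

-2


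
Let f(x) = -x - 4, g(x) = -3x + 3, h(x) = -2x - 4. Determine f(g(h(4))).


h(4) = -12
g(-12) = 39
f(39) = -43

-43


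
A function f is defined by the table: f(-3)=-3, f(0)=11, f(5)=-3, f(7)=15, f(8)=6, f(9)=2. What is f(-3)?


Reading from the table at x = -3

-3


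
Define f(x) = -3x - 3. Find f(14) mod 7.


f(14) = -45
-45 mod 7 = 4

4


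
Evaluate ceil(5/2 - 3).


5/2 = 2.5
2.5 - 3 = -0.5
ceil(-0.5) = 0

0


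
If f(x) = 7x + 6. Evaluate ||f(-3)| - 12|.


f(-3) = -15
|-15| = 15
|15 - 12| = 3

3


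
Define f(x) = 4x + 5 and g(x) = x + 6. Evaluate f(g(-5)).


g(-5) = 1
f(1) = 9

9


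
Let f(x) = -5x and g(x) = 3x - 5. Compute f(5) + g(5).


-15


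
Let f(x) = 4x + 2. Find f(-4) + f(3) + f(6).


f(-4) = -14
f(3) = 14
f(6) = 26
Sum = 26

26


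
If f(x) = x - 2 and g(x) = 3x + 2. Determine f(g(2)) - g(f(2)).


f(g(2)) = 6
g(f(2)) = 2
Difference = 4

4


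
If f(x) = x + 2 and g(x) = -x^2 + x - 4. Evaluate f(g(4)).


g(4) = -16
f(-16) = -14

-14


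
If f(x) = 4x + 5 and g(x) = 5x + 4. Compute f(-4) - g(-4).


f(-4) = -11
g(-4) = -16
Difference = 5

5


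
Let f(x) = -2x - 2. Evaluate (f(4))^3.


f(4) = -10
(-10)^3 = -1000

-1000


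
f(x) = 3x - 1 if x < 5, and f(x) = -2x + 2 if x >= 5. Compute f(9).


9 satisfies x >= 5
f(9) = -16

-16


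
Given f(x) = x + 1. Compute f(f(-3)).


f(-3) = -2
f(-2) = -1

-1


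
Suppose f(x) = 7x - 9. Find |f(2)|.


f(2) = 5
|5| = 5

5


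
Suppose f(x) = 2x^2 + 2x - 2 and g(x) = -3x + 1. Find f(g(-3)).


g(-3) = 10
f(10) = 2*(10)^2 + 2*(10) - 2 = 218

218


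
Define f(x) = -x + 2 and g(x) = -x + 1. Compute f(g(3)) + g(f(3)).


f(g(3)) = 4
g(f(3)) = 2
Sum = 6

6


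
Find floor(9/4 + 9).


9/4 = 2.25
2.25 + 9 = 11.25
floor(11.25) = 11

11


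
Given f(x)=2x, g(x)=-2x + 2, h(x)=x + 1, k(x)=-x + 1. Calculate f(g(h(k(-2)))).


k(-2) = 3
h(3) = 4
g(4) = -6
f(-6) = -12

-12


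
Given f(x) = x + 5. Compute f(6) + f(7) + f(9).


f(6) = 11
f(7) = 12
f(9) = 14
Sum = 37

37


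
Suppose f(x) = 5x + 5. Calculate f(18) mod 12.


f(18) = 95
95 mod 12 = 11

11


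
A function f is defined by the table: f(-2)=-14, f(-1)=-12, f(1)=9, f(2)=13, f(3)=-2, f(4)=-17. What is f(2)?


Reading from the table at x = 2

13


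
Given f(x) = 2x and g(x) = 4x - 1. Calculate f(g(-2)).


g(-2) = -9
f(-9) = -18

-18


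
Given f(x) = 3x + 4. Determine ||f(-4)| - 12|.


4


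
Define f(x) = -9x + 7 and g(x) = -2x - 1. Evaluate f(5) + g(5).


f(5) = -38
g(5) = -11
Sum = -49

-49


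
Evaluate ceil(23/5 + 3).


23/5 = 4.6
4.6 + 3 = 7.6
ceil(7.6) = 8

8


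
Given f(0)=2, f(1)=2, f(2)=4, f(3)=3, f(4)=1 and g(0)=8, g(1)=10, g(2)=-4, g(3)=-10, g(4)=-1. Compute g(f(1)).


f(1) = 2
g(2) = -4

-4


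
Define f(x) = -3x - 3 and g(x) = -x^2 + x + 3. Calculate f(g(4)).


24


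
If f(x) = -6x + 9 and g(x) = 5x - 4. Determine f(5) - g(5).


f(5) = -21
g(5) = 21
Difference = -42

-42


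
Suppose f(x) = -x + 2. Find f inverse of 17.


Solve -x + 2 = 17
x = (17 - 2) / (-1) = -15

-15


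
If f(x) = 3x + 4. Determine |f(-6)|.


f(-6) = -14
|-14| = 14

14


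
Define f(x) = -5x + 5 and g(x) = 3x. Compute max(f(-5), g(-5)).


f(-5) = 30
g(-5) = -15
max = 30

30


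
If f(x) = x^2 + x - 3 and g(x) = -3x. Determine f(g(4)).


g(4) = -12
f(-12) = 1*(-12)^2 + 1*(-12) - 3 = 129

129


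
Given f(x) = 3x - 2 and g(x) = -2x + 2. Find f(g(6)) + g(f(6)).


-62


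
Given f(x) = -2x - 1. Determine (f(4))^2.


f(4) = -9
(-9)^2 = 81

81


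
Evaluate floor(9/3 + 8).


9/3 = 3
3 + 8 = 11
floor(11) = 11

11


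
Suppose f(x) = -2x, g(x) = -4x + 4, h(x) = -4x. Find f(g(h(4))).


-136


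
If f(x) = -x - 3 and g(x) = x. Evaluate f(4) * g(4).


f(4) = -7
g(4) = 4
Product = -28

-28


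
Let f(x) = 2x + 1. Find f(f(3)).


f(3) = 7
f(7) = 15

15


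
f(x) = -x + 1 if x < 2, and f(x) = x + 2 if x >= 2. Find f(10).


10 satisfies x >= 2
f(10) = 12

12


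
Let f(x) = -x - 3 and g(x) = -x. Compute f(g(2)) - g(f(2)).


-6


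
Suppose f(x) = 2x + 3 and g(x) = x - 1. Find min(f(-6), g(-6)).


-9


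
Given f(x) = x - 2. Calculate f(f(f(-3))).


f(-3) = -5
f(-5) = -7
f(-7) = -9

-9


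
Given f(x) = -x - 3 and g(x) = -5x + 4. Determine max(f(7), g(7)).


f(7) = -10
g(7) = -31
max = -10

-10


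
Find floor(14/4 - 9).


14/4 = 3.5
3.5 - 9 = -5.5
floor(-5.5) = -6

-6


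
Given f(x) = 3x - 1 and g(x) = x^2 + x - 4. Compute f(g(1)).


-7


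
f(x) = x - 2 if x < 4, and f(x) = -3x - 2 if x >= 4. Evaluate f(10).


10 satisfies x >= 4
f(10) = -32

-32


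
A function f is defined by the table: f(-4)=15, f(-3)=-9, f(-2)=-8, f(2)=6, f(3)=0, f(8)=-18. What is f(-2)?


Reading from the table at x = -2

-8


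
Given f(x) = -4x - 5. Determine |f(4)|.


f(4) = -21
|-21| = 21

21


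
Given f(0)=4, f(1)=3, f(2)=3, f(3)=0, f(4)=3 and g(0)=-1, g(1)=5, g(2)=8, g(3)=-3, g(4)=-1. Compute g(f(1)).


f(1) = 3
g(3) = -3

-3


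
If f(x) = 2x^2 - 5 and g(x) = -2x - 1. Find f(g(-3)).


g(-3) = 5
f(5) = 2*(5)^2 - 5 = 45

45


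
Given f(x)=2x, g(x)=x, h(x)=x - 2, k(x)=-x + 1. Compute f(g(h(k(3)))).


k(3) = -2
h(-2) = -4
g(-4) = -4
f(-4) = -8

-8


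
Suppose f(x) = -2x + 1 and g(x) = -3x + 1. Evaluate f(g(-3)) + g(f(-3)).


f(g(-3)) = -19
g(f(-3)) = -20
Sum = -39

-39


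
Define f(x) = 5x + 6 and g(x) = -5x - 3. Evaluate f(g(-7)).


g(-7) = 32
f(32) = 166

166


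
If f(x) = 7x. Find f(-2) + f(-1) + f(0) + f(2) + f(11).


f(-2) = -14
f(-1) = -7
f(0) = 0
f(2) = 14
f(11) = 77
Sum = 70

70


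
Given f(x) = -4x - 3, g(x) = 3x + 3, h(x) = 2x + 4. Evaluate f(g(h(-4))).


h(-4) = -4
g(-4) = -9
f(-9) = 33

33


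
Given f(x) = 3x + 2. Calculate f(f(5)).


53


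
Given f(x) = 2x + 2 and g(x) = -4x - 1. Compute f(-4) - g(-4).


f(-4) = -6
g(-4) = 15
Difference = -21

-21


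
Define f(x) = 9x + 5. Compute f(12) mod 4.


1


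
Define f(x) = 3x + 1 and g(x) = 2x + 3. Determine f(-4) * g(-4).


55


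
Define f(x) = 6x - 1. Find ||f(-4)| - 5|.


f(-4) = -25
|-25| = 25
|25 - 5| = 20

20


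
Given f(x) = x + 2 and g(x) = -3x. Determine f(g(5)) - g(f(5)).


f(g(5)) = -13
g(f(5)) = -21
Difference = 8

8


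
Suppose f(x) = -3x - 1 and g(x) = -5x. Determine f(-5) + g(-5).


f(-5) = 14
g(-5) = 25
Sum = 39

39


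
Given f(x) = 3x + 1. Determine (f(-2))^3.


f(-2) = -5
(-5)^3 = -125

-125


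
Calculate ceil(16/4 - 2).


16/4 = 4
4 - 2 = 2
ceil(2) = 2

2


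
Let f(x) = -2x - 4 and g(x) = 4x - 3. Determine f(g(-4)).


g(-4) = -19
f(-19) = 34

34


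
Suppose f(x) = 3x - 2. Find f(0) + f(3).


5


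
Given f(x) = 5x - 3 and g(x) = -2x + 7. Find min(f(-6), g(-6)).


f(-6) = -33
g(-6) = 19
min = -33

-33


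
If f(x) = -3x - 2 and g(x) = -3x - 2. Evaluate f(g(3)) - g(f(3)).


f(g(3)) = 31
g(f(3)) = 31
Difference = 0

0


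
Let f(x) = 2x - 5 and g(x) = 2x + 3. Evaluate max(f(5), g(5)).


f(5) = 5
g(5) = 13
max = 13

13


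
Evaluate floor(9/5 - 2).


9/5 = 1.8
1.8 - 2 = -0.2
floor(-0.2) = -1

-1


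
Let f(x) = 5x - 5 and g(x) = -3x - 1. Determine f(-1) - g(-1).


f(-1) = -10
g(-1) = 2
Difference = -12

-12


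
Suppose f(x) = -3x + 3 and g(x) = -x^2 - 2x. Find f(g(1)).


12


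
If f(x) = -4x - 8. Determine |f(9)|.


44


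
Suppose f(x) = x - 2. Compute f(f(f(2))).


f(2) = 0
f(0) = -2
f(-2) = -4

-4


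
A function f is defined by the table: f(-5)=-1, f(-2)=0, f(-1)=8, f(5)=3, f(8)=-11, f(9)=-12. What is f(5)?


Reading from the table at x = 5

3


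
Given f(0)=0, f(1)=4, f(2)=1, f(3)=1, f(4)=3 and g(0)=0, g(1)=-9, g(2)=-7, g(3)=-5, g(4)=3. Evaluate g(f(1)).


f(1) = 4
g(4) = 3

3


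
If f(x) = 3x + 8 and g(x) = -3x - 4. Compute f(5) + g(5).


f(5) = 23
g(5) = -19
Sum = 4

4


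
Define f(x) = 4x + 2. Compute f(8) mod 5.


f(8) = 34
34 mod 5 = 4

4


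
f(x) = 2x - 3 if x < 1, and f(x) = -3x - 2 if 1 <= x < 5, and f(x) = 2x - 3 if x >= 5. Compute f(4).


-14


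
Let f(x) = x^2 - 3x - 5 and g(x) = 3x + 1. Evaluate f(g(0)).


g(0) = 1
f(1) = 1*(1)^2 - 3*(1) - 5 = -7

-7


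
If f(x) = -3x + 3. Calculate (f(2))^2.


f(2) = -3
(-3)^2 = 9

9


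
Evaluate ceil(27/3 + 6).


27/3 = 9
9 + 6 = 15
ceil(15) = 15

15


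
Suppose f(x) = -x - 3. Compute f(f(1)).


f(1) = -4
f(-4) = 1

1


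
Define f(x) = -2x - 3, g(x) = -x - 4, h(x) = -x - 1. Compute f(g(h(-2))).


7


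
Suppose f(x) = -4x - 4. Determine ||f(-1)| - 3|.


f(-1) = 0
|0| = 0
|0 - 3| = 3

3


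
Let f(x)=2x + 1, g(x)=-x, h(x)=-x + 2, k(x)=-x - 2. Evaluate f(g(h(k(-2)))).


k(-2) = 0
h(0) = 2
g(2) = -2
f(-2) = -3

-3


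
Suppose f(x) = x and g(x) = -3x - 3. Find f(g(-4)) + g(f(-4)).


f(g(-4)) = 9
g(f(-4)) = 9
Sum = 18

18


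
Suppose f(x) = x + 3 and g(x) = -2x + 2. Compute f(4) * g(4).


f(4) = 7
g(4) = -6
Product = -42

-42


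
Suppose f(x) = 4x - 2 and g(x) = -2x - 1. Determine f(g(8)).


g(8) = -17
f(-17) = -70

-70


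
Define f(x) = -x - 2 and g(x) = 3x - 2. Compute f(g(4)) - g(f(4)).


8


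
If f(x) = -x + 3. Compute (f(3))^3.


f(3) = 0
(0)^3 = 0

0


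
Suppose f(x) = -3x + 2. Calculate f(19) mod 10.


5


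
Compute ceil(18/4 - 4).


18/4 = 4.5
4.5 - 4 = 0.5
ceil(0.5) = 1

1


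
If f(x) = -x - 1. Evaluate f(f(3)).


f(3) = -4
f(-4) = 3

3


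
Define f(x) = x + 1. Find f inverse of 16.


Solve x + 1 = 16
x = (16 - 1) / 1 = 15

15


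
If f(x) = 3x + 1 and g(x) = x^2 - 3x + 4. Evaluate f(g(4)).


25


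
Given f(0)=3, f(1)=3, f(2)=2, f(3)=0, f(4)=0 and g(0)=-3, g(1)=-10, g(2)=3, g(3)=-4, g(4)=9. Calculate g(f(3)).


-3


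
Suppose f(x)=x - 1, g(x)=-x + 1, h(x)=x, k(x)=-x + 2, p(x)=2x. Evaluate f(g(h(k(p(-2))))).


-6


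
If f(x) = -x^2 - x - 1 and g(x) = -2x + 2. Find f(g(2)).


g(2) = -2
f(-2) = (-1)*(-2)^2 - 1*(-2) - 1 = -3

-3


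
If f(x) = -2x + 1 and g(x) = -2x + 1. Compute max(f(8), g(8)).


f(8) = -15
g(8) = -15
max = -15

-15


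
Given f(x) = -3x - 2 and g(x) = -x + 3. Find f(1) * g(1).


f(1) = -5
g(1) = 2
Product = -10

-10


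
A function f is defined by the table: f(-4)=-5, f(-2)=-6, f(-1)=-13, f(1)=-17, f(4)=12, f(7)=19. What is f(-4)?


-5


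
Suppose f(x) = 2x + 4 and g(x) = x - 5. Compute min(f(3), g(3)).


f(3) = 10
g(3) = -2
min = -2

-2


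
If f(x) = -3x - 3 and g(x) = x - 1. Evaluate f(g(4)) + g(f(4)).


f(g(4)) = -12
g(f(4)) = -16
Sum = -28

-28


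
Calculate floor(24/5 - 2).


24/5 = 4.8
4.8 - 2 = 2.8
floor(2.8) = 2

2


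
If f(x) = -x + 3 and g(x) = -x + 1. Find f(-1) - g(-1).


f(-1) = 4
g(-1) = 2
Difference = 2

2


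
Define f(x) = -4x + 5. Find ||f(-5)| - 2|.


23


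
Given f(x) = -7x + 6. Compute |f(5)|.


29


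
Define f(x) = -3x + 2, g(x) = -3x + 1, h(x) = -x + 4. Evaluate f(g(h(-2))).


53


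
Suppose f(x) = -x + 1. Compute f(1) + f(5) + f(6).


f(1) = 0
f(5) = -4
f(6) = -5
Sum = -9

-9


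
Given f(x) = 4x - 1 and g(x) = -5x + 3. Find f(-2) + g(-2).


4


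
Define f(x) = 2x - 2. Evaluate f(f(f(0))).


f(0) = -2
f(-2) = -6
f(-6) = -14

-14


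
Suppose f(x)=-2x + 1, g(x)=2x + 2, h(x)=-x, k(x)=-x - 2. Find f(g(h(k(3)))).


k(3) = -5
h(-5) = 5
g(5) = 12
f(12) = -23

-23


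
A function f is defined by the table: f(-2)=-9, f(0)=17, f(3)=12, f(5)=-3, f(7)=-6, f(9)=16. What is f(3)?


12


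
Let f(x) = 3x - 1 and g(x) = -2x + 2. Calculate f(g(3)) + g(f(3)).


f(g(3)) = -13
g(f(3)) = -14
Sum = -27

-27


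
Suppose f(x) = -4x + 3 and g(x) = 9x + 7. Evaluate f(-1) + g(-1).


f(-1) = 7
g(-1) = -2
Sum = 5

5


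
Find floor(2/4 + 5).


2/4 = 0.5
0.5 + 5 = 5.5
floor(5.5) = 5

5


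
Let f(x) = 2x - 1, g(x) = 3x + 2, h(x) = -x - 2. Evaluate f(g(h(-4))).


15


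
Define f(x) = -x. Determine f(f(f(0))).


f(0) = 0
f(0) = 0
f(0) = 0

0


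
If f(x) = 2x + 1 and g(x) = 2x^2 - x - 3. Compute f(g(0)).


-5


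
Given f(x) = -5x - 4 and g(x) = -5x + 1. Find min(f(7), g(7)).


f(7) = -39
g(7) = -34
min = -39

-39


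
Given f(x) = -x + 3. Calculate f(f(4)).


4


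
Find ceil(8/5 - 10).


8/5 = 1.6
1.6 - 10 = -8.4
ceil(-8.4) = -8

-8


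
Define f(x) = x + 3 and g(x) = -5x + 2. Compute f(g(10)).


g(10) = -48
f(-48) = -45

-45


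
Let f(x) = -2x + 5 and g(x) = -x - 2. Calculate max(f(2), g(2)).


f(2) = 1
g(2) = -4
max = 1

1


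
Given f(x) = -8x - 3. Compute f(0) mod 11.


8


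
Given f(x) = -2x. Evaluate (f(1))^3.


-8


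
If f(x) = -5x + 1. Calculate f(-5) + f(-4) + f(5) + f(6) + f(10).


f(-5) = 26
f(-4) = 21
f(5) = -24
f(6) = -29
f(10) = -49
Sum = -55

-55


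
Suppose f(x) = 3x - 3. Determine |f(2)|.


f(2) = 3
|3| = 3

3


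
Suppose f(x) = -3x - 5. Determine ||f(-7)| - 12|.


f(-7) = 16
|16| = 16
|16 - 12| = 4

4


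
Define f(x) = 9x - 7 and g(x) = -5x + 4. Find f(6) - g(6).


f(6) = 47
g(6) = -26
Difference = 73

73


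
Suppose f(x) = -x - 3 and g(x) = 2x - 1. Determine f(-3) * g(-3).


f(-3) = 0
g(-3) = -7
Product = 0

0


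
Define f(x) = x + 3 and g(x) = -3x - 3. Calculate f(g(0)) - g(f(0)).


f(g(0)) = 0
g(f(0)) = -12
Difference = 12

12


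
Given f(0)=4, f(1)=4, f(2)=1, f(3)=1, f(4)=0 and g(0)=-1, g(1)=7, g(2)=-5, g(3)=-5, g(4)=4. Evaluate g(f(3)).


f(3) = 1
g(1) = 7

7


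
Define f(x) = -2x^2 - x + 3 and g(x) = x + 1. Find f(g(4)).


g(4) = 5
f(5) = (-2)*(5)^2 - 1*(5) + 3 = -52

-52


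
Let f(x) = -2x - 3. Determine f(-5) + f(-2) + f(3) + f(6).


f(-5) = 7
f(-2) = 1
f(3) = -9
f(6) = -15
Sum = -16

-16


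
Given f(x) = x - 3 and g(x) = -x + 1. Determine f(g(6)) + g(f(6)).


f(g(6)) = -8
g(f(6)) = -2
Sum = -10

-10


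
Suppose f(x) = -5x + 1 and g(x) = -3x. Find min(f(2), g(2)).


f(2) = -9
g(2) = -6
min = -9

-9


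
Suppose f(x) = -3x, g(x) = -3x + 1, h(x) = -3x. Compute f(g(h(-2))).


h(-2) = 6
g(6) = -17
f(-17) = 51

51


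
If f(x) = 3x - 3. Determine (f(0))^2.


9


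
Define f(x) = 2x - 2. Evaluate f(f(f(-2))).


f(-2) = -6
f(-6) = -14
f(-14) = -30

-30


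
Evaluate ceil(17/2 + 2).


11


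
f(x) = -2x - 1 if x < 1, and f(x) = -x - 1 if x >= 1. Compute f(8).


8 satisfies x >= 1
f(8) = -9

-9


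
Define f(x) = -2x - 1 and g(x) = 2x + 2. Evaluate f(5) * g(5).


f(5) = -11
g(5) = 12
Product = -132

-132


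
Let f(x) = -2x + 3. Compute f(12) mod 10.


f(12) = -21
-21 mod 10 = 9

9


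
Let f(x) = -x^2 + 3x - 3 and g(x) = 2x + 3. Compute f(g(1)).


g(1) = 5
f(5) = (-1)*(5)^2 + 3*(5) - 3 = -13

-13


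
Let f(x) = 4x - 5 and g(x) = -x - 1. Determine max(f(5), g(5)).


f(5) = 15
g(5) = -6
max = 15

15


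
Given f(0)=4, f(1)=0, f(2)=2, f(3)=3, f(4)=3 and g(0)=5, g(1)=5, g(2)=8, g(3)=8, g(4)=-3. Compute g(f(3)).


8


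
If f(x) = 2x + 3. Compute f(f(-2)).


f(-2) = -1
f(-1) = 1

1


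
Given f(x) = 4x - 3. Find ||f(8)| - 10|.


f(8) = 29
|29| = 29
|29 - 10| = 19

19


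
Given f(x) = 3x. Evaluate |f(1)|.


f(1) = 3
|3| = 3

3


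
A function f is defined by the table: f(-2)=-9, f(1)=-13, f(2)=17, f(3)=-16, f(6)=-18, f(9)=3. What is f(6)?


Reading from the table at x = 6

-18


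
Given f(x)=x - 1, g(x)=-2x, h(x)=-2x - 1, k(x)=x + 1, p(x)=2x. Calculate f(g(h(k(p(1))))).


p(1) = 2
k(2) = 3
h(3) = -7
g(-7) = 14
f(14) = 13

13


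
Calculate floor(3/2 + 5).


6


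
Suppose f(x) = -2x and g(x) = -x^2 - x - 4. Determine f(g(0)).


g(0) = -4
f(-4) = 8

8


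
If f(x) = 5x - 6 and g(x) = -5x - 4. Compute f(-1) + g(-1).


f(-1) = -11
g(-1) = 1
Sum = -10

-10


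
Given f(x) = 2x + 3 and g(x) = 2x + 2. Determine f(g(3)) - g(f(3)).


f(g(3)) = 19
g(f(3)) = 20
Difference = -1

-1


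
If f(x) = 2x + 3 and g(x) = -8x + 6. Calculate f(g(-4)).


79


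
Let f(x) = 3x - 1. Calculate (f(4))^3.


f(4) = 11
(11)^3 = 1331

1331


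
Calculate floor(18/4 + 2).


18/4 = 4.5
4.5 + 2 = 6.5
floor(6.5) = 6

6


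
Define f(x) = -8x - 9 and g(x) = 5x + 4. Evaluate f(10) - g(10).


-143


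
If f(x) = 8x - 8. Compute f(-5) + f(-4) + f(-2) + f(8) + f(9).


f(-5) = -48
f(-4) = -40
f(-2) = -24
f(8) = 56
f(9) = 64
Sum = 8

8


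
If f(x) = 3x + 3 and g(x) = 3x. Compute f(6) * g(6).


f(6) = 21
g(6) = 18
Product = 378

378


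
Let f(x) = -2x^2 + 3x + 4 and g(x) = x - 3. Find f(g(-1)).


g(-1) = -4
f(-4) = (-2)*(-4)^2 + 3*(-4) + 4 = -40

-40


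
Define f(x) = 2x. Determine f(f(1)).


4


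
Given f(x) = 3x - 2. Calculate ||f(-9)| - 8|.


f(-9) = -29
|-29| = 29
|29 - 8| = 21

21


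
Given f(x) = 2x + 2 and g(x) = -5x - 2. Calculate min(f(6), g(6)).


-32


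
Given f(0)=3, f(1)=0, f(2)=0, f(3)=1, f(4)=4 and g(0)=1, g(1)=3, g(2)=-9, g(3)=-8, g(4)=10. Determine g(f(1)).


f(1) = 0
g(0) = 1

1


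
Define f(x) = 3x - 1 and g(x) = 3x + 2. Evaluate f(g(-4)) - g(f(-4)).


6


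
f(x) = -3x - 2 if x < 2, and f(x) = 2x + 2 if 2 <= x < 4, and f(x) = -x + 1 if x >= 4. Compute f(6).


6 satisfies x >= 4
f(6) = -5

-5


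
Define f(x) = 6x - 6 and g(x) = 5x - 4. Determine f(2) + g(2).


f(2) = 6
g(2) = 6
Sum = 12

12


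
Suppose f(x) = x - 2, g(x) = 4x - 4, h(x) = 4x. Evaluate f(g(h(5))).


h(5) = 20
g(20) = 76
f(76) = 74

74


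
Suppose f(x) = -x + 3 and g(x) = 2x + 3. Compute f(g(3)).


g(3) = 9
f(9) = -6

-6


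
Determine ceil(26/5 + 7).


26/5 = 5.2
5.2 + 7 = 12.2
ceil(12.2) = 13

13


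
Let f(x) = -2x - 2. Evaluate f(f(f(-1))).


f(-1) = 0
f(0) = -2
f(-2) = 2

2


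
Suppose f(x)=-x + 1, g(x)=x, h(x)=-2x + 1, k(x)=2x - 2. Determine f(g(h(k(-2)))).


k(-2) = -6
h(-6) = 13
g(13) = 13
f(13) = -12

-12


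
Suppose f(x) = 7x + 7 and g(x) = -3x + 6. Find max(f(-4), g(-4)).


18


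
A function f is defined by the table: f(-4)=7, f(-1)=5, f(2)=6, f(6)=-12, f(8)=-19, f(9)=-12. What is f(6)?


Reading from the table at x = 6

-12


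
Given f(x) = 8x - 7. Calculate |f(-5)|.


f(-5) = -47
|-47| = 47

47


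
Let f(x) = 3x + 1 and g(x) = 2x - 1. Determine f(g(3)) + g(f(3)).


35


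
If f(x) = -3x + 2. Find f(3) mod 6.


f(3) = -7
-7 mod 6 = 5

5


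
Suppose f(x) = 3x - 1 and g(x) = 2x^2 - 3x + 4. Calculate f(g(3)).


g(3) = 13
f(13) = 38

38


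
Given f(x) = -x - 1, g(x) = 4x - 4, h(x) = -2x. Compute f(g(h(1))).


h(1) = -2
g(-2) = -12
f(-12) = 11

11


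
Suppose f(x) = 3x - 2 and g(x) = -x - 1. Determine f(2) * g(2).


f(2) = 4
g(2) = -3
Product = -12

-12


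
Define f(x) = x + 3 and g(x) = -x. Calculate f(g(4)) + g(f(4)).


-8


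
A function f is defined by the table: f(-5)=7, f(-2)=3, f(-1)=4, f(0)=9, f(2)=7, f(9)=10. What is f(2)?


Reading from the table at x = 2

7


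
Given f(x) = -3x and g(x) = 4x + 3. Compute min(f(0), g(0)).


f(0) = 0
g(0) = 3
min = 0

0


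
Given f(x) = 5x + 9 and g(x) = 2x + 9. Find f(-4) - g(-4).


f(-4) = -11
g(-4) = 1
Difference = -12

-12


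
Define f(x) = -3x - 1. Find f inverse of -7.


Solve -3x - 1 = -7
x = (-7 + 1) / (-3) = 2

2


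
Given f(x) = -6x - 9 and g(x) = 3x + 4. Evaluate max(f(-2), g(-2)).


f(-2) = 3
g(-2) = -2
max = 3

3


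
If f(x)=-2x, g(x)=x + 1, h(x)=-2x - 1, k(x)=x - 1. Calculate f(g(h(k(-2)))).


-12


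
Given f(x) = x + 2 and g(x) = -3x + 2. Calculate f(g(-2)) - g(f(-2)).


8


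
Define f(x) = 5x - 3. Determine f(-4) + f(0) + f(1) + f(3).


f(-4) = -23
f(0) = -3
f(1) = 2
f(3) = 12
Sum = -12

-12


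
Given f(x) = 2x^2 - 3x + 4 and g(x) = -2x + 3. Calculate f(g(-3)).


g(-3) = 9
f(9) = 2*(9)^2 - 3*(9) + 4 = 139

139


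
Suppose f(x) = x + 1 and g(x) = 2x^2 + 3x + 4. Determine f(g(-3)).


g(-3) = 13
f(13) = 14

14


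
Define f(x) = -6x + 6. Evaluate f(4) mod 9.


0


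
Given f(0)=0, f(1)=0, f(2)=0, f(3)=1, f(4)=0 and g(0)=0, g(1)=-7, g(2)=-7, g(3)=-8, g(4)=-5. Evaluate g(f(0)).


0


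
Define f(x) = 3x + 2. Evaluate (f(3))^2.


f(3) = 11
(11)^2 = 121

121


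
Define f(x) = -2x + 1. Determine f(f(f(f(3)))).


f(3) = -5
f(-5) = 11
f(11) = -21
f(-21) = 43

43


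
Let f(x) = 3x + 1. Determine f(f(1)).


f(1) = 4
f(4) = 13

13


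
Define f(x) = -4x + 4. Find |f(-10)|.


f(-10) = 44
|44| = 44

44


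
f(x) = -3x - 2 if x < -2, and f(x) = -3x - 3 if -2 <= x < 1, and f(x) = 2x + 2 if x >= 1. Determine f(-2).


-2 satisfies -2 <= x < 1
f(-2) = 3

3


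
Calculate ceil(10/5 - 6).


10/5 = 2
2 - 6 = -4
ceil(-4) = -4

-4


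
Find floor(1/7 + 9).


1/7 = 0.1429
0.1429 + 9 = 9.1429
floor(9.1429) = 9

9


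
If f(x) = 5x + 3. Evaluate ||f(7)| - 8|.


30


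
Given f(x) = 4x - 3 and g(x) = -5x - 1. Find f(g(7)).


g(7) = -36
f(-36) = -147

-147


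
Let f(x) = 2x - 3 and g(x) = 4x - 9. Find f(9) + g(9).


f(9) = 15
g(9) = 27
Sum = 42

42


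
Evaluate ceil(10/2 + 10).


15


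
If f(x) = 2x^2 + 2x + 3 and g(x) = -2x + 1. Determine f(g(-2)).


g(-2) = 5
f(5) = 2*(5)^2 + 2*(5) + 3 = 63

63


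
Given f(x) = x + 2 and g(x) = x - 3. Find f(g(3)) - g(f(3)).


f(g(3)) = 2
g(f(3)) = 2
Difference = 0

0


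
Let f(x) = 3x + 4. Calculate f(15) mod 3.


f(15) = 49
49 mod 3 = 1

1


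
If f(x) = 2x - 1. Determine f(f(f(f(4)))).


f(4) = 7
f(7) = 13
f(13) = 25
f(25) = 49

49


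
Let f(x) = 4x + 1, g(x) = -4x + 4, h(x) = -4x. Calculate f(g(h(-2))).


-111


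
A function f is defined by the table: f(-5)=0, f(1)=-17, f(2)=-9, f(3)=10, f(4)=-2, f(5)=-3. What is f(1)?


-17


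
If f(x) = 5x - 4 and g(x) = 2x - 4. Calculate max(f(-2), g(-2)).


f(-2) = -14
g(-2) = -8
max = -8

-8


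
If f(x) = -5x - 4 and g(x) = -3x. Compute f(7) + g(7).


f(7) = -39
g(7) = -21
Sum = -60

-60


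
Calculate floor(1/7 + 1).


1


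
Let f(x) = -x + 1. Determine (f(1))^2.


f(1) = 0
(0)^2 = 0

0


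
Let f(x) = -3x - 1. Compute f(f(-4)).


f(-4) = 11
f(11) = -34

-34


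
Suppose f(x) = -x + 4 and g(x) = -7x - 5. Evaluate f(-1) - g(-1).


f(-1) = 5
g(-1) = 2
Difference = 3

3


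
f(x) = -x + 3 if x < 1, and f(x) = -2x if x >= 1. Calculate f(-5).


-5 satisfies x < 1
f(-5) = 8

8


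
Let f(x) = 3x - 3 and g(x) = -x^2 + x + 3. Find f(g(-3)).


g(-3) = -9
f(-9) = -30

-30


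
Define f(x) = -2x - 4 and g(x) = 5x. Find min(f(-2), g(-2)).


f(-2) = 0
g(-2) = -10
min = -10

-10


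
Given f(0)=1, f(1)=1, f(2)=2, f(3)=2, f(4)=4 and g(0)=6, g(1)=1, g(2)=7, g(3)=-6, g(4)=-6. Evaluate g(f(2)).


f(2) = 2
g(2) = 7

7


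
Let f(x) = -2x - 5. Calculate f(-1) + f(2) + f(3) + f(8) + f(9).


f(-1) = -3
f(2) = -9
f(3) = -11
f(8) = -21
f(9) = -23
Sum = -67

-67


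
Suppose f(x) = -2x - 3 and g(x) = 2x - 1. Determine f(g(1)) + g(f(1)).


-16


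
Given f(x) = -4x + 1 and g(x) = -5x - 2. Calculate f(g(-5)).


g(-5) = 23
f(23) = -91

-91


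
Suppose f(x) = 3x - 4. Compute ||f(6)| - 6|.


f(6) = 14
|14| = 14
|14 - 6| = 8

8


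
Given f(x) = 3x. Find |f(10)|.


30


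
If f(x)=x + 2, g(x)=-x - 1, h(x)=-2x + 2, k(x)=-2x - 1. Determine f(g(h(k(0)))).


-3


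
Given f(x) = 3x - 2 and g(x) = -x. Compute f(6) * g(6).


f(6) = 16
g(6) = -6
Product = -96

-96


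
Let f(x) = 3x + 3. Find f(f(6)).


f(6) = 21
f(21) = 66

66


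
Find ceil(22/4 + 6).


22/4 = 5.5
5.5 + 6 = 11.5
ceil(11.5) = 12

12


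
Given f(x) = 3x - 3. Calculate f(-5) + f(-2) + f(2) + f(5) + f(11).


f(-5) = -18
f(-2) = -9
f(2) = 3
f(5) = 12
f(11) = 30
Sum = 18

18


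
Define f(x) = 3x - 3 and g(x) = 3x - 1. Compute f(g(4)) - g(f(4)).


f(g(4)) = 30
g(f(4)) = 26
Difference = 4

4


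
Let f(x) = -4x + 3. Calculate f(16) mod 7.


f(16) = -61
-61 mod 7 = 2

2


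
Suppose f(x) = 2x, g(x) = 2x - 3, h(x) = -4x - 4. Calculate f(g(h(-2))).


h(-2) = 4
g(4) = 5
f(5) = 10

10


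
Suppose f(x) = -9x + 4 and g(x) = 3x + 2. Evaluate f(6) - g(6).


f(6) = -50
g(6) = 20
Difference = -70

-70


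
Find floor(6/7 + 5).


6/7 = 0.8571
0.8571 + 5 = 5.8571
floor(5.8571) = 5

5


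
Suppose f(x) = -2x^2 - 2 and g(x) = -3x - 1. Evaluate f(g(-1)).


g(-1) = 2
f(2) = (-2)*(2)^2 - 2 = -10

-10


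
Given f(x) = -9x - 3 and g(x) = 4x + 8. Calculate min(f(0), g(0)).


f(0) = -3
g(0) = 8
min = -3

-3


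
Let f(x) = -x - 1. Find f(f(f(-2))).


f(-2) = 1
f(1) = -2
f(-2) = 1

1


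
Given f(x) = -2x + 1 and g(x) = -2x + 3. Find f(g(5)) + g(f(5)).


f(g(5)) = 15
g(f(5)) = 21
Sum = 36

36


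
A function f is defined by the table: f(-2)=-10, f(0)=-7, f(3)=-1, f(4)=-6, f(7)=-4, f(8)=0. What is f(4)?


Reading from the table at x = 4

-6


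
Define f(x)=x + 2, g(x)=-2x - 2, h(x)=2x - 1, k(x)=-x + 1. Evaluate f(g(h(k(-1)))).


k(-1) = 2
h(2) = 3
g(3) = -8
f(-8) = -6

-6


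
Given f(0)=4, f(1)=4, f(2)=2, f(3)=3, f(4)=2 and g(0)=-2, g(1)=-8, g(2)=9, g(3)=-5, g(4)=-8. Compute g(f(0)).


-8


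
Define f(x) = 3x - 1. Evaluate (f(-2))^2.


f(-2) = -7
(-7)^2 = 49

49


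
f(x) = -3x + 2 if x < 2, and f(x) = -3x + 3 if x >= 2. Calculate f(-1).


-1 satisfies x < 2
f(-1) = 5

5


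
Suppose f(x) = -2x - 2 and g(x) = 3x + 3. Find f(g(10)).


-68


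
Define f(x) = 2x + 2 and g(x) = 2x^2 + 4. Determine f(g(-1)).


g(-1) = 6
f(6) = 14

14


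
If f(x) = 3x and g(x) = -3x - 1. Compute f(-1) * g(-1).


f(-1) = -3
g(-1) = 2
Product = -6

-6


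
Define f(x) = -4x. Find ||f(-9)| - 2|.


f(-9) = 36
|36| = 36
|36 - 2| = 34

34


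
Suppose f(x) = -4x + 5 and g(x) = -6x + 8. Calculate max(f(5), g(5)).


f(5) = -15
g(5) = -22
max = -15

-15


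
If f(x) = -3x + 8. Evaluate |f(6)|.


10


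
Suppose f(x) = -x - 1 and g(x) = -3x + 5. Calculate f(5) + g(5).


f(5) = -6
g(5) = -10
Sum = -16

-16


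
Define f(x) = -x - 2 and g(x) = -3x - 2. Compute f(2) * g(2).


f(2) = -4
g(2) = -8
Product = 32

32


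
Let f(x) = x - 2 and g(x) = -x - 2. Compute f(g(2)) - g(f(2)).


-4


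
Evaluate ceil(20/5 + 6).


10


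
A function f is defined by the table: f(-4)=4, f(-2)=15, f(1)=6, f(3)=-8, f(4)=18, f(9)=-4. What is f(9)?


Reading from the table at x = 9

-4


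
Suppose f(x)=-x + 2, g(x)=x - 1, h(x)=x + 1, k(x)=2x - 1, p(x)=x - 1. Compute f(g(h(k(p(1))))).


p(1) = 0
k(0) = -1
h(-1) = 0
g(0) = -1
f(-1) = 3

3


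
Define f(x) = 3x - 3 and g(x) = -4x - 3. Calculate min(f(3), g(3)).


-15


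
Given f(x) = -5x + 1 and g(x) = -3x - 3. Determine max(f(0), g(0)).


f(0) = 1
g(0) = -3
max = 1

1


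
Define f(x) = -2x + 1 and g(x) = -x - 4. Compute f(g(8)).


g(8) = -12
f(-12) = 25

25


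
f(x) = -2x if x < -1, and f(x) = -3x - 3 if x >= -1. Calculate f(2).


2 satisfies x >= -1
f(2) = -9

-9


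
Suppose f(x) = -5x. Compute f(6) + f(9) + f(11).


f(6) = -30
f(9) = -45
f(11) = -55
Sum = -130

-130


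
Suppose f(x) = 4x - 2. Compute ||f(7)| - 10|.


f(7) = 26
|26| = 26
|26 - 10| = 16

16


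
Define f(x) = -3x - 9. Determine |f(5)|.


f(5) = -24
|-24| = 24

24


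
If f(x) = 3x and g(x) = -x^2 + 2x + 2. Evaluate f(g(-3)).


g(-3) = -13
f(-13) = -39

-39


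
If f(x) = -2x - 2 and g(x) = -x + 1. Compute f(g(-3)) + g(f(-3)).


f(g(-3)) = -10
g(f(-3)) = -3
Sum = -13

-13


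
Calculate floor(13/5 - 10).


13/5 = 2.6
2.6 - 10 = -7.4
floor(-7.4) = -8

-8


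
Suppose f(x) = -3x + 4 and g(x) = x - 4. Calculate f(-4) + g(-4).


f(-4) = 16
g(-4) = -8
Sum = 8

8


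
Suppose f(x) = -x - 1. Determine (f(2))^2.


f(2) = -3
(-3)^2 = 9

9


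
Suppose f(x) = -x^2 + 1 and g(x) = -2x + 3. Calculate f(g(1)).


g(1) = 1
f(1) = (-1)*(1)^2 + 1 = 0

0


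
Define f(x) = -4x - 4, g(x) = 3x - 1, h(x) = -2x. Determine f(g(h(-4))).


h(-4) = 8
g(8) = 23
f(23) = -96

-96


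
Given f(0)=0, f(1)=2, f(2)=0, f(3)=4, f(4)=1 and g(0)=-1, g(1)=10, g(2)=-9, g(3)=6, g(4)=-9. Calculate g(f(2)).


f(2) = 0
g(0) = -1

-1


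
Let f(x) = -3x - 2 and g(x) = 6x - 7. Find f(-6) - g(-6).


f(-6) = 16
g(-6) = -43
Difference = 59

59


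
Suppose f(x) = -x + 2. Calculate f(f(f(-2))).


f(-2) = 4
f(4) = -2
f(-2) = 4

4


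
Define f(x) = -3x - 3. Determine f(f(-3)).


f(-3) = 6
f(6) = -21

-21


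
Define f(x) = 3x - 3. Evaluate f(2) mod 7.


f(2) = 3
3 mod 7 = 3

3


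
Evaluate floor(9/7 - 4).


-3


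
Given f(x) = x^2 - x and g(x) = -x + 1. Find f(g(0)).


g(0) = 1
f(1) = 1*(1)^2 - 1*(1) = 0

0
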